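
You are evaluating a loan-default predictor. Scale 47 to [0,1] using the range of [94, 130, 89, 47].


min=47, max=130
(47-47)/(130-47) = 0/83 = 0.0

0.0


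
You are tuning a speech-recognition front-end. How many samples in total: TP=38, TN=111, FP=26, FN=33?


Total = TP + TN + FP + FN
= 38 + 111 + 26 + 33
= 208
(Predicted positive: 64, predicted negative: 144)

208


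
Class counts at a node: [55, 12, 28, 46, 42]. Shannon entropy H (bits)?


Probabilities: [55/183, 12/183, 28/183, 46/183, 42/183] ≈ [0.3005, 0.0656, 0.153, 0.2514, 0.2295]
H = -((55/183)·log₂(55/183) + (12/183)·log₂(12/183) + (28/183)·log₂(28/183) + (46/183)·log₂(46/183) + (42/183)·log₂(42/183))
  = 2.1815 bits

2.1815 bits


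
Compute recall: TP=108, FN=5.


Recall = TP/(TP+FN)
= 108/(108+5)
= 108/113 = 95.58%

95.58%


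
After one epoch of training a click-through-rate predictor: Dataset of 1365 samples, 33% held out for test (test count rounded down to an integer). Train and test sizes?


Test = ⌊1365·33/100⌋ = 450
Train = 1365 - 450 = 915

Train: 915, Test: 450


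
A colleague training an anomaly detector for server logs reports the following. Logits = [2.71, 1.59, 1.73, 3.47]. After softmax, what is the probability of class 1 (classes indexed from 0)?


Exponentials: e^2.71=15.0293, e^1.59=4.9037, e^1.73=5.6407, e^3.47=32.1367
Sum = 57.7104
Softmax = [0.2604, 0.085, 0.0977, 0.5569]
p[1] = 4.9037/57.7104 = 0.085

0.085


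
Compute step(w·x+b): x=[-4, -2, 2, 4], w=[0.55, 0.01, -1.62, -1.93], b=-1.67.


z = (-4)·(0.55) + (-2)·(0.01) + (2)·(-1.62) + (4)·(-1.93) - 1.67
  = -14.85
step(z) = 0 (z<0)

0


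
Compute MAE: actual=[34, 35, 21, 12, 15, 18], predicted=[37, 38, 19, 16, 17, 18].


Absolute errors: |34-37|=3, |35-38|=3, |21-19|=2, |12-16|=4, |15-17|=2, |18-18|=0
Sum = 14
MAE = 14/6 = 7/3

7/3


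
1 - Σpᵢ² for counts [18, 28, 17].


Probabilities: [18/63, 28/63, 17/63] ≈ [0.2857, 0.4444, 0.2698]
Σpᵢ² = (324 + 784 + 289)/63² = 1397/3969
Gini = 1 - Σpᵢ² = 1 - 1397/3969 = 0.648

0.648


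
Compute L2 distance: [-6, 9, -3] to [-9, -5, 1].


d = √((-6+ 9)² + (9+ 5)² + (-3-1)²)
  = √(9 + 196 + 16)
  = √221 = 14.8661

14.8661


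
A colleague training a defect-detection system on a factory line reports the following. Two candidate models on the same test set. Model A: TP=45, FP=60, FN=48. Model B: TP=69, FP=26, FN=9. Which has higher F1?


Model A: P=45/105=0.4286, R=45/93=0.4839, F1=2PR/(P+R)=2TP/(2TP+FP+FN)=90/198=0.4545
Model B: P=69/95=0.7263, R=69/78=0.8846, F1=2PR/(P+R)=2TP/(2TP+FP+FN)=138/173=0.7977
0.4545 < 0.7977 → Model B

Model B


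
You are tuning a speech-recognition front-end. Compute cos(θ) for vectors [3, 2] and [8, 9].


A·B = 3·8 + 2·9 = 42
‖A‖ = √13 = 3.6056, ‖B‖ = √145 = 12.0416
cos = 42/(√13·√145) = 42/√1885 = 0.9674

0.9674


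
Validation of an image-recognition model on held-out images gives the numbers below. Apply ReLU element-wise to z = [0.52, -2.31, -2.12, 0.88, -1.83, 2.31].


ReLU(0.52) = max(0, 0.52) = 0.52
ReLU(-2.31) = max(0, -2.31) = 0.0
ReLU(-2.12) = max(0, -2.12) = 0.0
ReLU(0.88) = max(0, 0.88) = 0.88
ReLU(-1.83) = max(0, -1.83) = 0.0
ReLU(2.31) = max(0, 2.31) = 2.31
result = [0.52, 0.0, 0.0, 0.88, 0.0, 2.31]

[0.52, 0.0, 0.0, 0.88, 0.0, 2.31]


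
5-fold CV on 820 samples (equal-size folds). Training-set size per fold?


Fold size = 820/5 = 164
Training per fold = 820 - 164 = 656

656


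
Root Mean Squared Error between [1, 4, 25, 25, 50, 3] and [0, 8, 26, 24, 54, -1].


MSE = 51/6 = 8.5
RMSE = √(51/6) = 2.9155

2.9155


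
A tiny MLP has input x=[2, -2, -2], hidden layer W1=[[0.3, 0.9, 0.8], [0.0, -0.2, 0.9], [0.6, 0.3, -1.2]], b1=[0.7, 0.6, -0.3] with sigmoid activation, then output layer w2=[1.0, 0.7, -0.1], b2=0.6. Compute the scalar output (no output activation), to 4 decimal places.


z1[0] = (0.3)·(2) + (0.9)·(-2) + (0.8)·(-2) + 0.7 = -2.1
z1[1] = (0.0)·(2) + (-0.2)·(-2) + (0.9)·(-2) + 0.6 = -0.8
z1[2] = (0.6)·(2) + (0.3)·(-2) + (-1.2)·(-2) - 0.3 = 2.7
h = sigmoid(z1) = [0.1091, 0.31, 0.937]
output = (1.0)·(0.1091) + (0.7)·(0.31) + (-0.1)·(0.937) + 0.6 = 0.8324

0.8324


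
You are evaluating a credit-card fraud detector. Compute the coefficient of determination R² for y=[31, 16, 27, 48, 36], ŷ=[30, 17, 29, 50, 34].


ȳ = 31.6
SS_res = Σ(y-ŷ)² = 14
SS_tot = Σ(y-ȳ)² = 553.2
R² = 1 - SS_res/SS_tot = 1 - 0.0253 = 0.9747

0.9747


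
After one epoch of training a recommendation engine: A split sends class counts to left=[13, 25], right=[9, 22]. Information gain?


Parent = [22, 47], H_parent = 0.9031
H_left = 0.9268 (n=38), H_right = 0.8691 (n=31)
H_children = (38/69)·0.9268 + (31/69)·0.8691 = 0.9009
IG = 0.9031 - 0.9009 = 0.0022

0.0022


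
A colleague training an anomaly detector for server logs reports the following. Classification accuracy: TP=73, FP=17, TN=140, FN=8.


Accuracy = (TP+TN)/(TP+TN+FP+FN)
= (73+140)/(238)
= 213/238 = 89.5%

89.5%


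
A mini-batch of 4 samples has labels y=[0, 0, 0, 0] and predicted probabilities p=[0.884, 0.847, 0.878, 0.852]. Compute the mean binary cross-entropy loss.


L[0] = -ln(1-0.884) = -ln(0.116) = 2.1542
L[1] = -ln(1-0.847) = -ln(0.153) = 1.8773
L[2] = -ln(1-0.878) = -ln(0.122) = 2.1037
L[3] = -ln(1-0.852) = -ln(0.148) = 1.9105
mean = (2.1542 + 1.8773 + 2.1037 + 1.9105)/4 = 2.0114

2.0114


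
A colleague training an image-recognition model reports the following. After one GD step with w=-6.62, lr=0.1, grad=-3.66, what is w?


w_new = w - α·∇
= -6.62 - 0.1·-3.66
= -6.62 + 0.366
= -6.254

-6.254


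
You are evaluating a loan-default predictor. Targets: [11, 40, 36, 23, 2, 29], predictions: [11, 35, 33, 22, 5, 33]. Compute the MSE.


Squared errors: (11-11)²=0, (40-35)²=25, (36-33)²=9, (23-22)²=1, (2-5)²=9, (29-33)²=16
Sum = 60
MSE = 60/6 = 10

10


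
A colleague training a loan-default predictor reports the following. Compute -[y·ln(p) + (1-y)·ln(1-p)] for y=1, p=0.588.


BCE = -[y·ln(p) + (1-y)·ln(1-p)]
= -1·ln(0.588) - 0
= -ln(0.588) = 0.531

0.531


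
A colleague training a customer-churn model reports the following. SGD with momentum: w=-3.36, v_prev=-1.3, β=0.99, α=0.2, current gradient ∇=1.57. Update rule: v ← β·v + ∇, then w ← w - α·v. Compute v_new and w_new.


v_new = 0.99·-1.3 + 1.57 = -1.287 + 1.57 = 0.283
w_new = -3.36 - 0.2·0.283 = -3.36 - 0.0566 = -3.4166

v_new=0.283, w_new=-3.4166


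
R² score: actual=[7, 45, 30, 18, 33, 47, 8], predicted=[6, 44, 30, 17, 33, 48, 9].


ȳ = 26.8571
SS_res = Σ(y-ŷ)² = 5
SS_tot = Σ(y-ȳ)² = 1610.86
R² = 1 - SS_res/SS_tot = 1 - 0.0031 = 0.9969

0.9969


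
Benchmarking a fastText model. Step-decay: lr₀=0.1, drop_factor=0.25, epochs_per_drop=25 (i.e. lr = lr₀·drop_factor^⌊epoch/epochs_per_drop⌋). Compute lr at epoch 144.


n_drops = ⌊144/25⌋ = 5
lr = 0.1·0.25^5 = 0.1·0.0009765625 = 0.00009765625

0.00009765625


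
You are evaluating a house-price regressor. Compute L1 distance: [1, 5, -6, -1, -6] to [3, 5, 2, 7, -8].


d = |1-3| + |5-5| + |-6-2| + |-1-7| + |-6+ 8|
  = 2 + 0 + 8 + 8 + 2
  = 20

20


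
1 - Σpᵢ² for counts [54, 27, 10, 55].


Probabilities: [54/146, 27/146, 10/146, 55/146] ≈ [0.3699, 0.1849, 0.0685, 0.3767]
Σpᵢ² = (2916 + 729 + 100 + 3025)/146² = 6770/21316
Gini = 1 - Σpᵢ² = 1 - 6770/21316 = 0.6824

0.6824


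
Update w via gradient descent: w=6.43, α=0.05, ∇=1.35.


w_new = w - α·∇
= 6.43 - 0.05·1.35
= 6.43 - 0.0675
= 6.3625

6.3625


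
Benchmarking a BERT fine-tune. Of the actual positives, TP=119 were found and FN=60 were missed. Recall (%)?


Recall = TP/(TP+FN)
= 119/(119+60)
= 119/179 = 66.48%

66.48%


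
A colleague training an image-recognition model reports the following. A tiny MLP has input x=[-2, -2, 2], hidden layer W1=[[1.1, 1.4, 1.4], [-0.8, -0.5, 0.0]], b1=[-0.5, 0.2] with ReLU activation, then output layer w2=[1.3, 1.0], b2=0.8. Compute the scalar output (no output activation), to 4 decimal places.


z1[0] = (1.1)·(-2) + (1.4)·(-2) + (1.4)·(2) - 0.5 = -2.7
z1[1] = (-0.8)·(-2) + (-0.5)·(-2) + (0.0)·(2) + 0.2 = 2.8
h = ReLU(z1) = [0.0, 2.8]
output = (1.3)·(0.0) + (1.0)·(2.8) + 0.8 = 3.6

3.6


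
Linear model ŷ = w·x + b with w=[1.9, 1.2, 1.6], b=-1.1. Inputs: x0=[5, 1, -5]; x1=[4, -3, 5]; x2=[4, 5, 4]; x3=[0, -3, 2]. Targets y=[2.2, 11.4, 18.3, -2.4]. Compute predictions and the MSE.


ŷ0 = (1.9)·(5) + (1.2)·(1) + (1.6)·(-5) - 1.1 = 1.6
ŷ1 = (1.9)·(4) + (1.2)·(-3) + (1.6)·(5) - 1.1 = 10.9
ŷ2 = (1.9)·(4) + (1.2)·(5) + (1.6)·(4) - 1.1 = 18.9
ŷ3 = (1.9)·(0) + (1.2)·(-3) + (1.6)·(2) - 1.1 = -1.5
errors² = [0.36, 0.25, 0.36, 0.81]
MSE = 1.7800/4 = 0.445

0.445


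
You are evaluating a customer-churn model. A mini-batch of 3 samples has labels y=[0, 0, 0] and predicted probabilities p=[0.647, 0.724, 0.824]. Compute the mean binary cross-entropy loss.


L[0] = -ln(1-0.647) = -ln(0.353) = 1.0413
L[1] = -ln(1-0.724) = -ln(0.276) = 1.2874
L[2] = -ln(1-0.824) = -ln(0.176) = 1.7373
mean = (1.0413 + 1.2874 + 1.7373)/3 = 1.3553

1.3553


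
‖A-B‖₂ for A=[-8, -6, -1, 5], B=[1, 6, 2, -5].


d = √((-8-1)² + (-6-6)² + (-1-2)² + (5+ 5)²)
  = √(81 + 144 + 9 + 100)
  = √334 = 18.2757

18.2757


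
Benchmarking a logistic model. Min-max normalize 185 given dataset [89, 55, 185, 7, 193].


min=7, max=193
(185-7)/(193-7) = 178/186 = 0.957

0.957


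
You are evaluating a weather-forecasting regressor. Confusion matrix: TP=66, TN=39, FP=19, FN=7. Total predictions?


Total = TP + TN + FP + FN
= 66 + 39 + 19 + 7
= 131
(Predicted positive: 85, predicted negative: 46)

131


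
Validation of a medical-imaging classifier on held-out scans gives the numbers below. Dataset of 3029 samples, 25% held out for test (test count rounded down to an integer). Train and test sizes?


Test = ⌊3029·25/100⌋ = 757
Train = 3029 - 757 = 2272

Train: 2272, Test: 757


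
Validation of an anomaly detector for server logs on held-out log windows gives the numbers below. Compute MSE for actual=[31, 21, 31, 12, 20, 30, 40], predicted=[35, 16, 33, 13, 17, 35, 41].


Squared errors: (31-35)²=16, (21-16)²=25, (31-33)²=4, (12-13)²=1, (20-17)²=9, (30-35)²=25, (40-41)²=1
Sum = 81
MSE = 81/7 = 81/7

81/7


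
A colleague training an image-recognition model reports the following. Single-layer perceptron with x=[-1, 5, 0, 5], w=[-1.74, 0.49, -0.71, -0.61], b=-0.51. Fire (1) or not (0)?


z = (-1)·(-1.74) + (5)·(0.49) + (0)·(-0.71) + (5)·(-0.61) - 0.51
  = 0.63
step(z) = 1 (z≥0)

1


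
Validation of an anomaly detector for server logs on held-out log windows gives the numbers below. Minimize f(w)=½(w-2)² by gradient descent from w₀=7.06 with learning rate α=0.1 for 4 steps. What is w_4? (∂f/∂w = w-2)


step 1: grad = 7.06-2 = 5.06; w = 7.06 - 0.1·(5.06) = 6.554
step 2: grad = 6.554-2 = 4.554; w = 6.554 - 0.1·(4.554) = 6.0986
step 3: grad = 6.0986-2 = 4.0986; w = 6.0986 - 0.1·(4.0986) = 5.68874
step 4: grad = 5.68874-2 = 3.68874; w = 5.68874 - 0.1·(3.68874) = 5.319866

5.319866


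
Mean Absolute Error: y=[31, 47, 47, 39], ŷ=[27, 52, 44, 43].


Absolute errors: |31-27|=4, |47-52|=5, |47-44|=3, |39-43|=4
Sum = 16
MAE = 16/4 = 4

4


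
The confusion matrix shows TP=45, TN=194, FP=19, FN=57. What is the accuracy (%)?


Accuracy = (TP+TN)/(TP+TN+FP+FN)
= (45+194)/(315)
= 239/315 = 75.87%

75.87%


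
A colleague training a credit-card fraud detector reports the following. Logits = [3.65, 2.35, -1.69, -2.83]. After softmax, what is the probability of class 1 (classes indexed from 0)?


Exponentials: e^3.65=38.4747, e^2.35=10.4856, e^-1.69=0.1845, e^-2.83=0.059
Sum = 49.2038
Softmax = [0.7819, 0.2131, 0.0038, 0.0012]
p[1] = 10.4856/49.2038 = 0.2131

0.2131


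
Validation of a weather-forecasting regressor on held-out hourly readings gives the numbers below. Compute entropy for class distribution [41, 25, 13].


Probabilities: [41/79, 25/79, 13/79] ≈ [0.519, 0.3165, 0.1646]
H = -((41/79)·log₂(41/79) + (25/79)·log₂(25/79) + (13/79)·log₂(13/79))
  = 1.4448 bits

1.4448 bits


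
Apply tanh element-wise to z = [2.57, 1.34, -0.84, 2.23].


tanh(2.57) = 0.9884
tanh(1.34) = 0.8717
tanh(-0.84) = -0.6858
tanh(2.23) = 0.9771
result = [0.9884, 0.8717, -0.6858, 0.9771]

[0.9884, 0.8717, -0.6858, 0.9771]


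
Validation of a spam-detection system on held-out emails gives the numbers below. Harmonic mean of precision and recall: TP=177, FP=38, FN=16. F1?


Precision = 177/215 = 0.8233
Recall = 177/193 = 0.9171
F1 = 2·P·R/(P+R) = 2·TP/(2·TP+FP+FN) = 354/(354+38+16) = 354/408 = 0.8676

0.8676


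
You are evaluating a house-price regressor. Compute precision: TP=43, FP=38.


Precision = TP/(TP+FP)
= 43/(43+38)
= 43/81 = 53.09%

53.09%


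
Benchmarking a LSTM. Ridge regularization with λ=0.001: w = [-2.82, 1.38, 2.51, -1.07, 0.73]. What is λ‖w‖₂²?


‖w‖₂² = (-2.82)² + (1.38)² + (2.51)² + (-1.07)² + (0.73)²
     = 7.9524 + 1.9044 + 6.3001 + 1.1449 + 0.5329
     = 17.8347
λ·‖w‖₂² = 0.001·17.8347 = 0.017835

0.017835


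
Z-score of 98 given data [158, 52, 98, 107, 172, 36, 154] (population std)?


μ = 111, σ = 49.3819
z = (98 - 111)/49.3819 = -0.2633

-0.2633


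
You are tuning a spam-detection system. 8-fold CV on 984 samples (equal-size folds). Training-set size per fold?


Fold size = 984/8 = 123
Training per fold = 984 - 123 = 861

861


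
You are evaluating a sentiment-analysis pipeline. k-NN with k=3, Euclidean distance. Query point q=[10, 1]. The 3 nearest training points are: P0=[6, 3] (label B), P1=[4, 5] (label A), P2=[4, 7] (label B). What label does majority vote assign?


d(q,P0) = 4.4721  (label B)
d(q,P1) = 7.2111  (label A)
d(q,P2) = 8.4853  (label B)
Votes: A=1, B=2
Majority → B

B


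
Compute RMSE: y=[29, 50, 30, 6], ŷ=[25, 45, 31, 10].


MSE = 58/4 = 14.5
RMSE = √(58/4) = 3.8079

3.8079


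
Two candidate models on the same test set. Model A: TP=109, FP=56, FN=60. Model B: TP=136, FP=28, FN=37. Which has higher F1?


Model A: P=109/165=0.6606, R=109/169=0.645, F1=2PR/(P+R)=2TP/(2TP+FP+FN)=218/334=0.6527
Model B: P=136/164=0.8293, R=136/173=0.7861, F1=2PR/(P+R)=2TP/(2TP+FP+FN)=272/337=0.8071
0.6527 < 0.8071 → Model B

Model B


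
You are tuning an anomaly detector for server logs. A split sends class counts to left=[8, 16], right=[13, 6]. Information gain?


Parent = [21, 22], H_parent = 0.9996
H_left = 0.9183 (n=24), H_right = 0.8997 (n=19)
H_children = (24/43)·0.9183 + (19/43)·0.8997 = 0.9101
IG = 0.9996 - 0.9101 = 0.0895

0.0895


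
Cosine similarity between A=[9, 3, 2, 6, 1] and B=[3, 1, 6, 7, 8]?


A·B = 9·3 + 3·1 + 2·6 + 6·7 + 1·8 = 92
‖A‖ = √131 = 11.4455, ‖B‖ = √159 = 12.6095
cos = 92/(√131·√159) = 92/√20829 = 0.6375

0.6375


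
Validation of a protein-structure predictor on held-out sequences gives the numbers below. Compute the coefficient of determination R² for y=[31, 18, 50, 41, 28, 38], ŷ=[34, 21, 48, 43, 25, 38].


ȳ = 34.3333
SS_res = Σ(y-ŷ)² = 35
SS_tot = Σ(y-ȳ)² = 621.33
R² = 1 - SS_res/SS_tot = 1 - 0.0563 = 0.9437

0.9437


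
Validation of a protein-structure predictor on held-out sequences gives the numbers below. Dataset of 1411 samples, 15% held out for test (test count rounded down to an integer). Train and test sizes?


Test = ⌊1411·15/100⌋ = 211
Train = 1411 - 211 = 1200

Train: 1200, Test: 211


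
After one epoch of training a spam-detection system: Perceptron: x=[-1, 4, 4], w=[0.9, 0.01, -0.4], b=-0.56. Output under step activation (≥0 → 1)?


z = (-1)·(0.9) + (4)·(0.01) + (4)·(-0.4) - 0.56
  = -3.02
step(z) = 0 (z<0)

0


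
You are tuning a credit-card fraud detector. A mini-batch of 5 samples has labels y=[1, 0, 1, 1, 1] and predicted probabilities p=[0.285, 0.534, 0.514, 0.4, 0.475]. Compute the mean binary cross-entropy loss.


L[0] = -ln(0.285) = 1.2553
L[1] = -ln(1-0.534) = -ln(0.466) = 0.7636
L[2] = -ln(0.514) = 0.6655
L[3] = -ln(0.4) = 0.9163
L[4] = -ln(0.475) = 0.7444
mean = (1.2553 + 0.7636 + 0.6655 + 0.9163 + 0.7444)/5 = 0.869

0.869


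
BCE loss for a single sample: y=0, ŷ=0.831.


BCE = -[y·ln(p) + (1-y)·ln(1-p)]
= -0 - 1·ln(1-0.831)
= -ln(0.169) = 1.7779

1.7779


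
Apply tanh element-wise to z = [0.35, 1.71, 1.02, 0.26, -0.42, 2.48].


tanh(0.35) = 0.3364
tanh(1.71) = 0.9366
tanh(1.02) = 0.7699
tanh(0.26) = 0.2543
tanh(-0.42) = -0.3969
tanh(2.48) = 0.9861
result = [0.3364, 0.9366, 0.7699, 0.2543, -0.3969, 0.9861]

[0.3364, 0.9366, 0.7699, 0.2543, -0.3969, 0.9861]


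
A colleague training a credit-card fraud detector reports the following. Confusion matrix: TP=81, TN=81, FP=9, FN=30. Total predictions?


Total = TP + TN + FP + FN
= 81 + 81 + 9 + 30
= 201
(Predicted positive: 90, predicted negative: 111)

201


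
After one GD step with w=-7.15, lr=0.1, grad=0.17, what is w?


w_new = w - α·∇
= -7.15 - 0.1·0.17
= -7.15 - 0.017
= -7.167

-7.167


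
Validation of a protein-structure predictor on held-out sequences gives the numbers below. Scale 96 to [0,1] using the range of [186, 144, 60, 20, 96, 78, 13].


min=13, max=186
(96-13)/(186-13) = 83/173 = 0.4798

0.4798


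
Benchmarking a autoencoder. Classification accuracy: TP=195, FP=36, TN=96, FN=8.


Accuracy = (TP+TN)/(TP+TN+FP+FN)
= (195+96)/(335)
= 291/335 = 86.87%

86.87%


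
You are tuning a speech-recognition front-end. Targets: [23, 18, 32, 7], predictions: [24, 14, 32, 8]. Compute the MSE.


Squared errors: (23-24)²=1, (18-14)²=16, (32-32)²=0, (7-8)²=1
Sum = 18
MSE = 18/4 = 9/2

9/2


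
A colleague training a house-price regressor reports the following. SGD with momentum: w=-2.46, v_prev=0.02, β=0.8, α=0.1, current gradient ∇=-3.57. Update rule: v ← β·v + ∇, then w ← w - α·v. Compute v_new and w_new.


v_new = 0.8·0.02 - 3.57 = 0.016 - 3.57 = -3.554
w_new = -2.46 - 0.1·-3.554 = -2.46 + 0.3554 = -2.1046

v_new=-3.554, w_new=-2.1046


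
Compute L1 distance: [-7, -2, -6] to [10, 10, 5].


d = |-7-10| + |-2-10| + |-6-5|
  = 17 + 12 + 11
  = 40

40


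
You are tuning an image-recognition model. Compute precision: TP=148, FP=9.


Precision = TP/(TP+FP)
= 148/(148+9)
= 148/157 = 94.27%

94.27%


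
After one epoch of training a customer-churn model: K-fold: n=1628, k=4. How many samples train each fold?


Fold size = 1628/4 = 407
Training per fold = 1628 - 407 = 1221

1221


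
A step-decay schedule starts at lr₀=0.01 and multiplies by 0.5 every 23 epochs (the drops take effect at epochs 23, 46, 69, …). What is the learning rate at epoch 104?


n_drops = ⌊104/23⌋ = 4
lr = 0.01·0.5^4 = 0.01·0.0625 = 0.000625

0.000625


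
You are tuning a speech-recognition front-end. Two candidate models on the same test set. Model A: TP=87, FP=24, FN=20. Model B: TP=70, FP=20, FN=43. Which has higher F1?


Model A: P=87/111=0.7838, R=87/107=0.8131, F1=2PR/(P+R)=2TP/(2TP+FP+FN)=174/218=0.7982
Model B: P=70/90=0.7778, R=70/113=0.6195, F1=2PR/(P+R)=2TP/(2TP+FP+FN)=140/203=0.6897
0.7982 > 0.6897 → Model A

Model A


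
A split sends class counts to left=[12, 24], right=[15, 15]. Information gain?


Parent = [27, 39], H_parent = 0.976
H_left = 0.9183 (n=36), H_right = 1 (n=30)
H_children = (36/66)·0.9183 + (30/66)·1 = 0.9554
IG = 0.976 - 0.9554 = 0.0206

0.0206


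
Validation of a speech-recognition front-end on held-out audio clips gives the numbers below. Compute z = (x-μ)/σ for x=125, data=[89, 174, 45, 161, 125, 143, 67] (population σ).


μ = 114.8571, σ = 45.2941
z = (125 - 114.8571)/45.2941 = 0.2239

0.2239


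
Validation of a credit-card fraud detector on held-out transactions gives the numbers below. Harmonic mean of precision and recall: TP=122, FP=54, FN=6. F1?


Precision = 122/176 = 0.6932
Recall = 122/128 = 0.9531
F1 = 2·P·R/(P+R) = 2·TP/(2·TP+FP+FN) = 244/(244+54+6) = 244/304 = 0.8026

0.8026


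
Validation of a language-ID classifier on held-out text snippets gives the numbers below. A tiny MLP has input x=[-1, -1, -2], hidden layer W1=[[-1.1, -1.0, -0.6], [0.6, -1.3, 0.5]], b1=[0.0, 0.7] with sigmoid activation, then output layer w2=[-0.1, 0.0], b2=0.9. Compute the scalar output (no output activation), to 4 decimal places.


z1[0] = (-1.1)·(-1) + (-1.0)·(-1) + (-0.6)·(-2) + 0.0 = 3.3
z1[1] = (0.6)·(-1) + (-1.3)·(-1) + (0.5)·(-2) + 0.7 = 0.4
h = sigmoid(z1) = [0.9644, 0.5987]
output = (-0.1)·(0.9644) + (0.0)·(0.5987) + 0.9 = 0.8036

0.8036


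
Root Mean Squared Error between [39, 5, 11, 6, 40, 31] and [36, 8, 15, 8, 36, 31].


MSE = 54/6 = 9
RMSE = √(54/6) = 3.0

3.0


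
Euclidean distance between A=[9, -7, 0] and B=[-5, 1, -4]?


d = √((9+ 5)² + (-7-1)² + (0+ 4)²)
  = √(196 + 64 + 16)
  = √276 = 16.6132

16.6132


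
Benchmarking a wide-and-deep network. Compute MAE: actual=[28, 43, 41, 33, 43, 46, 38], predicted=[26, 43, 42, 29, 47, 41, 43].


Absolute errors: |28-26|=2, |43-43|=0, |41-42|=1, |33-29|=4, |43-47|=4, |46-41|=5, |38-43|=5
Sum = 21
MAE = 21/7 = 3

3


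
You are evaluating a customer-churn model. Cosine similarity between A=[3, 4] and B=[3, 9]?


A·B = 3·3 + 4·9 = 45
‖A‖ = √25 = 5, ‖B‖ = √90 = 9.4868
cos = 45/(√25·√90) = 45/√2250 = 0.9487

0.9487


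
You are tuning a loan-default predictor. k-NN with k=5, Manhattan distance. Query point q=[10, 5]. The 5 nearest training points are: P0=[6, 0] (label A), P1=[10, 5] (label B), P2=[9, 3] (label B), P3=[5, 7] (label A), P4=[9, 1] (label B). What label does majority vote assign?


d(q,P0) = 9  (label A)
d(q,P1) = 0  (label B)
d(q,P2) = 3  (label B)
d(q,P3) = 7  (label A)
d(q,P4) = 5  (label B)
Votes: A=2, B=3
Majority → B

B


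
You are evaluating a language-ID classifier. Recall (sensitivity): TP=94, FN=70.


Recall = TP/(TP+FN)
= 94/(94+70)
= 94/164 = 57.32%

57.32%


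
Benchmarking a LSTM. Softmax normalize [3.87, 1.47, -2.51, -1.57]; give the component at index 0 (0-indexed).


Exponentials: e^3.87=47.9424, e^1.47=4.3492, e^-2.51=0.0813, e^-1.57=0.208
Sum = 52.5809
Softmax = [0.9118, 0.0827, 0.0015, 0.004]
p[0] = 47.9424/52.5809 = 0.9118

0.9118


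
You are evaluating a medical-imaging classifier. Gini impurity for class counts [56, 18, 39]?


Probabilities: [56/113, 18/113, 39/113] ≈ [0.4956, 0.1593, 0.3451]
Σpᵢ² = (3136 + 324 + 1521)/113² = 4981/12769
Gini = 1 - Σpᵢ² = 1 - 4981/12769 = 0.6099

0.6099


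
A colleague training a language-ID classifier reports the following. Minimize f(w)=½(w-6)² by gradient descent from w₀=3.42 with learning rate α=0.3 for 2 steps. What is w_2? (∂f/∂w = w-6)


step 1: grad = 3.42-6 = -2.58; w = 3.42 - 0.3·(-2.58) = 4.194
step 2: grad = 4.194-6 = -1.806; w = 4.194 - 0.3·(-1.806) = 4.7358

4.7358


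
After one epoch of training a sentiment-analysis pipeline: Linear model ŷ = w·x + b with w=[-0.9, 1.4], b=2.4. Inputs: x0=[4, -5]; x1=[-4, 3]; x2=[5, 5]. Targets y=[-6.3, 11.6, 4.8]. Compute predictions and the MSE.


ŷ0 = (-0.9)·(4) + (1.4)·(-5) + 2.4 = -8.2
ŷ1 = (-0.9)·(-4) + (1.4)·(3) + 2.4 = 10.2
ŷ2 = (-0.9)·(5) + (1.4)·(5) + 2.4 = 4.9
errors² = [3.61, 1.96, 0.01]
MSE = 5.5800/3 = 1.86

1.86


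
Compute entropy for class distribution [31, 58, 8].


Probabilities: [31/97, 58/97, 8/97] ≈ [0.3196, 0.5979, 0.0825]
H = -((31/97)·log₂(31/97) + (58/97)·log₂(58/97) + (8/97)·log₂(8/97))
  = 1.2665 bits

1.2665 bits


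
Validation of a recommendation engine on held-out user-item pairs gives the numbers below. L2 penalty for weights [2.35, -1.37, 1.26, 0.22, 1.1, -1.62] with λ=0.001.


‖w‖₂² = (2.35)² + (-1.37)² + (1.26)² + (0.22)² + (1.1)² + (-1.62)²
     = 5.5225 + 1.8769 + 1.5876 + 0.0484 + 1.21 + 2.6244
     = 12.8698
λ·‖w‖₂² = 0.001·12.8698 = 0.01287

0.01287


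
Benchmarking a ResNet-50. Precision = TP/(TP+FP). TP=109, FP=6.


Precision = TP/(TP+FP)
= 109/(109+6)
= 109/115 = 94.78%

94.78%


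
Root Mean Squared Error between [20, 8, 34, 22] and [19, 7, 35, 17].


MSE = 28/4 = 7
RMSE = √(28/4) = 2.6458

2.6458


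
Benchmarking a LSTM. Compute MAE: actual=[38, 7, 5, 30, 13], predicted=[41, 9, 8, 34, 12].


Absolute errors: |38-41|=3, |7-9|=2, |5-8|=3, |30-34|=4, |13-12|=1
Sum = 13
MAE = 13/5 = 13/5

13/5


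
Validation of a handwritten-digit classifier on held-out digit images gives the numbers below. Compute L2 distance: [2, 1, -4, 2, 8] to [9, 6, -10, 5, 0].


d = √((2-9)² + (1-6)² + (-4+ 10)² + (2-5)² + (8-0)²)
  = √(49 + 25 + 36 + 9 + 64)
  = √183 = 13.5277

13.5277


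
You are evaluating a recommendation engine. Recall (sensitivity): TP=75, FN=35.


Recall = TP/(TP+FN)
= 75/(75+35)
= 75/110 = 68.18%

68.18%


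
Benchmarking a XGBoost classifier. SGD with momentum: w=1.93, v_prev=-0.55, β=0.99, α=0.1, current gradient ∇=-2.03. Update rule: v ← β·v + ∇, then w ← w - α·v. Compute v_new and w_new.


v_new = 0.99·-0.55 - 2.03 = -0.5445 - 2.03 = -2.5745
w_new = 1.93 - 0.1·-2.5745 = 1.93 + 0.25745 = 2.18745

v_new=-2.5745, w_new=2.18745


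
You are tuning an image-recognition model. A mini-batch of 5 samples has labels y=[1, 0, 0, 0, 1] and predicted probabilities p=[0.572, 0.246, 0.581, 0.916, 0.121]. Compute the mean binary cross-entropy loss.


L[0] = -ln(0.572) = 0.5586
L[1] = -ln(1-0.246) = -ln(0.754) = 0.2824
L[2] = -ln(1-0.581) = -ln(0.419) = 0.8699
L[3] = -ln(1-0.916) = -ln(0.084) = 2.4769
L[4] = -ln(0.121) = 2.112
mean = (0.5586 + 0.2824 + 0.8699 + 2.4769 + 2.112)/5 = 1.26

1.26


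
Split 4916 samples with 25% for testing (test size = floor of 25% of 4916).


Test = ⌊4916·25/100⌋ = 1229
Train = 4916 - 1229 = 3687

Train: 3687, Test: 1229


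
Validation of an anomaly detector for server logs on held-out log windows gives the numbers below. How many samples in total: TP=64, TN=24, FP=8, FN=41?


Total = TP + TN + FP + FN
= 64 + 24 + 8 + 41
= 137
(Predicted positive: 72, predicted negative: 65)

137


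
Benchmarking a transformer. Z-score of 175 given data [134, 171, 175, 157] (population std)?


μ = 159.25, σ = 16.0371
z = (175 - 159.25)/16.0371 = 0.9821

0.9821


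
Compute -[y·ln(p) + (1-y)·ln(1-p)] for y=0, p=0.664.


BCE = -[y·ln(p) + (1-y)·ln(1-p)]
= -0 - 1·ln(1-0.664)
= -ln(0.336) = 1.0906

1.0906


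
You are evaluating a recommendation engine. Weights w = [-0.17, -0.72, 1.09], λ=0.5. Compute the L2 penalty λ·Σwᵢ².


‖w‖₂² = (-0.17)² + (-0.72)² + (1.09)²
     = 0.0289 + 0.5184 + 1.1881
     = 1.7354
λ·‖w‖₂² = 0.5·1.7354 = 0.8677

0.8677


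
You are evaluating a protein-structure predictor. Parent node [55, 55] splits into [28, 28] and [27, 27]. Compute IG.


Parent = [55, 55], H_parent = 1
H_left = 1 (n=56), H_right = 1 (n=54)
H_children = (56/110)·1 + (54/110)·1 = 1
IG = 1 - 1 = 0.0

0.0


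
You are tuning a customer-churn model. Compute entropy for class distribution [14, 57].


Probabilities: [14/71, 57/71] ≈ [0.1972, 0.8028]
H = -((14/71)·log₂(14/71) + (57/71)·log₂(57/71))
  = 0.7163 bits

0.7163 bits


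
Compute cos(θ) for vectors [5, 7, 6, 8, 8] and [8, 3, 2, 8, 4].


A·B = 5·8 + 7·3 + 6·2 + 8·8 + 8·4 = 169
‖A‖ = √238 = 15.4272, ‖B‖ = √157 = 12.53
cos = 169/(√238·√157) = 169/√37366 = 0.8743

0.8743


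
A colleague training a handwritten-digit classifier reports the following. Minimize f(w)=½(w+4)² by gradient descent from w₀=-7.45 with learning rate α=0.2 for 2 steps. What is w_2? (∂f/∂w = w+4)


step 1: grad = -7.45+4 = -3.45; w = -7.45 - 0.2·(-3.45) = -6.76
step 2: grad = -6.76+4 = -2.76; w = -6.76 - 0.2·(-2.76) = -6.208

-6.208


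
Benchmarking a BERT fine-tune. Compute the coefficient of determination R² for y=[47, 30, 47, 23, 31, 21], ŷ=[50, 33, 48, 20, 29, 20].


ȳ = 33.1667
SS_res = Σ(y-ŷ)² = 33
SS_tot = Σ(y-ȳ)² = 648.83
R² = 1 - SS_res/SS_tot = 1 - 0.0509 = 0.9491

0.9491


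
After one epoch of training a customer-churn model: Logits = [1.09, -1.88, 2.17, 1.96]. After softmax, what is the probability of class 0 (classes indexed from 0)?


Exponentials: e^1.09=2.9743, e^-1.88=0.1526, e^2.17=8.7583, e^1.96=7.0993
Sum = 18.9845
Softmax = [0.1567, 0.008, 0.4613, 0.374]
p[0] = 2.9743/18.9845 = 0.1567

0.1567


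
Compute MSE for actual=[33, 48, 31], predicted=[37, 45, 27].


Squared errors: (33-37)²=16, (48-45)²=9, (31-27)²=16
Sum = 41
MSE = 41/3 = 41/3

41/3


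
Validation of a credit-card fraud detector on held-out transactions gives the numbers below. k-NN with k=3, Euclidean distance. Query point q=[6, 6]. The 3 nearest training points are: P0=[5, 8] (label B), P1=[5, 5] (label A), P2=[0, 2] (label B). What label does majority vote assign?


d(q,P0) = 2.2361  (label B)
d(q,P1) = 1.4142  (label A)
d(q,P2) = 7.2111  (label B)
Votes: A=1, B=2
Majority → B

B


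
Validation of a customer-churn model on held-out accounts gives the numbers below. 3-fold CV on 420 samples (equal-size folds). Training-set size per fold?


Fold size = 420/3 = 140
Training per fold = 420 - 140 = 280

280


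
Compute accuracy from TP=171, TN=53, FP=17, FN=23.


Accuracy = (TP+TN)/(TP+TN+FP+FN)
= (171+53)/(264)
= 224/264 = 84.85%

84.85%


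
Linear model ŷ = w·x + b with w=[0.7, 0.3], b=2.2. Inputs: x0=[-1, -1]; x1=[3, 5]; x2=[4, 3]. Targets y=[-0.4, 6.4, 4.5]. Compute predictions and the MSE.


ŷ0 = (0.7)·(-1) + (0.3)·(-1) + 2.2 = 1.2
ŷ1 = (0.7)·(3) + (0.3)·(5) + 2.2 = 5.8
ŷ2 = (0.7)·(4) + (0.3)·(3) + 2.2 = 5.9
errors² = [2.56, 0.36, 1.96]
MSE = 4.8800/3 = 1.6267

1.6267


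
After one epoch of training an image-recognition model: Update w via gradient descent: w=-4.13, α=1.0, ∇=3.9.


w_new = w - α·∇
= -4.13 - 1.0·3.9
= -4.13 - 3.9
= -8.03

-8.03


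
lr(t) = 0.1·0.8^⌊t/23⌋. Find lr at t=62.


n_drops = ⌊62/23⌋ = 2
lr = 0.1·0.8^2 = 0.1·0.64 = 0.064

0.064


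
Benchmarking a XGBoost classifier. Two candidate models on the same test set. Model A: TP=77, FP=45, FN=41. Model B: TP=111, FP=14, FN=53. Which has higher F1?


Model A: P=77/122=0.6311, R=77/118=0.6525, F1=2PR/(P+R)=2TP/(2TP+FP+FN)=154/240=0.6417
Model B: P=111/125=0.888, R=111/164=0.6768, F1=2PR/(P+R)=2TP/(2TP+FP+FN)=222/289=0.7682
0.6417 < 0.7682 → Model B

Model B


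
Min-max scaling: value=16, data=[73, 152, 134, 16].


min=16, max=152
(16-16)/(152-16) = 0/136 = 0.0

0.0


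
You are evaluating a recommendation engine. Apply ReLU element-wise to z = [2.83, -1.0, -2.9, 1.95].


ReLU(2.83) = max(0, 2.83) = 2.83
ReLU(-1.0) = max(0, -1.0) = 0.0
ReLU(-2.9) = max(0, -2.9) = 0.0
ReLU(1.95) = max(0, 1.95) = 1.95
result = [2.83, 0.0, 0.0, 1.95]

[2.83, 0.0, 0.0, 1.95]


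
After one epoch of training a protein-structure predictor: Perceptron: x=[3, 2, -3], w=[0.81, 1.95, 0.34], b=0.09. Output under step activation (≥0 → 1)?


z = (3)·(0.81) + (2)·(1.95) + (-3)·(0.34) + 0.09
  = 5.4
step(z) = 1 (z≥0)

1


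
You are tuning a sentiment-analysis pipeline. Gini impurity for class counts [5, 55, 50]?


Probabilities: [5/110, 55/110, 50/110] ≈ [0.0455, 0.5, 0.4545]
Σpᵢ² = (25 + 3025 + 2500)/110² = 5550/12100
Gini = 1 - Σpᵢ² = 1 - 5550/12100 = 0.5413

0.5413


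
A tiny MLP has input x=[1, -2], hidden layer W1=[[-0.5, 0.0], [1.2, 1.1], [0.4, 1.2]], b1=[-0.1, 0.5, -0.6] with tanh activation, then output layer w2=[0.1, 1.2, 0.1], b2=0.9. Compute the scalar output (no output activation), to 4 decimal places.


z1[0] = (-0.5)·(1) + (0.0)·(-2) - 0.1 = -0.6
z1[1] = (1.2)·(1) + (1.1)·(-2) + 0.5 = -0.5
z1[2] = (0.4)·(1) + (1.2)·(-2) - 0.6 = -2.6
h = tanh(z1) = [-0.537, -0.4621, -0.989]
output = (0.1)·(-0.537) + (1.2)·(-0.4621) + (0.1)·(-0.989) + 0.9 = 0.1929

0.1929


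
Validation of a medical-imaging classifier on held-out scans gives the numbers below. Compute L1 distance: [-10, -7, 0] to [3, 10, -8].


d = |-10-3| + |-7-10| + |0+ 8|
  = 13 + 17 + 8
  = 38

38


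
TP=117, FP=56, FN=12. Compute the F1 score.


Precision = 117/173 = 0.6763
Recall = 117/129 = 0.907
F1 = 2·P·R/(P+R) = 2·TP/(2·TP+FP+FN) = 234/(234+56+12) = 234/302 = 0.7748

0.7748


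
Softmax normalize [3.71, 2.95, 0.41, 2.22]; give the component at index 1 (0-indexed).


Exponentials: e^3.71=40.8538, e^2.95=19.106, e^0.41=1.5068, e^2.22=9.2073
Sum = 70.6739
Softmax = [0.5781, 0.2703, 0.0213, 0.1303]
p[1] = 19.106/70.6739 = 0.2703

0.2703


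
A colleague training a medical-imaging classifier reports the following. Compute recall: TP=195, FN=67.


Recall = TP/(TP+FN)
= 195/(195+67)
= 195/262 = 74.43%

74.43%


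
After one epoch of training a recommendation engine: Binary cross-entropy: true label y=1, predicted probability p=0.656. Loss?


BCE = -[y·ln(p) + (1-y)·ln(1-p)]
= -1·ln(0.656) - 0
= -ln(0.656) = 0.4216

0.4216


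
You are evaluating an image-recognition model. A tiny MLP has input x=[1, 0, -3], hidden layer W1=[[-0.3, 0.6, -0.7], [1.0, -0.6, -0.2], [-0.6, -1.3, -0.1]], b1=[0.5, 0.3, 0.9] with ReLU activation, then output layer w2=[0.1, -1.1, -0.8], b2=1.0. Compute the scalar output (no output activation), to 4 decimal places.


z1[0] = (-0.3)·(1) + (0.6)·(0) + (-0.7)·(-3) + 0.5 = 2.3
z1[1] = (1.0)·(1) + (-0.6)·(0) + (-0.2)·(-3) + 0.3 = 1.9
z1[2] = (-0.6)·(1) + (-1.3)·(0) + (-0.1)·(-3) + 0.9 = 0.6
h = ReLU(z1) = [2.3, 1.9, 0.6]
output = (0.1)·(2.3) + (-1.1)·(1.9) + (-0.8)·(0.6) + 1.0 = -1.34

-1.34


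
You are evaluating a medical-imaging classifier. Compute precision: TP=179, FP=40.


Precision = TP/(TP+FP)
= 179/(179+40)
= 179/219 = 81.74%

81.74%


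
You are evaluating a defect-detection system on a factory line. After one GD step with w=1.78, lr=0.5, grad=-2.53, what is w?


w_new = w - α·∇
= 1.78 - 0.5·-2.53
= 1.78 + 1.265
= 3.045

3.045


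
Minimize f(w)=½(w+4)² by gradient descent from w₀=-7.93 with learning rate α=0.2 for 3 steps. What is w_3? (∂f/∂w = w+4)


step 1: grad = -7.93+4 = -3.93; w = -7.93 - 0.2·(-3.93) = -7.144
step 2: grad = -7.144+4 = -3.144; w = -7.144 - 0.2·(-3.144) = -6.5152
step 3: grad = -6.5152+4 = -2.5152; w = -6.5152 - 0.2·(-2.5152) = -6.01216

-6.01216


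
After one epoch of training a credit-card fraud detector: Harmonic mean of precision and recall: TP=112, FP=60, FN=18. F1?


Precision = 112/172 = 0.6512
Recall = 112/130 = 0.8615
F1 = 2·P·R/(P+R) = 2·TP/(2·TP+FP+FN) = 224/(224+60+18) = 224/302 = 0.7417

0.7417


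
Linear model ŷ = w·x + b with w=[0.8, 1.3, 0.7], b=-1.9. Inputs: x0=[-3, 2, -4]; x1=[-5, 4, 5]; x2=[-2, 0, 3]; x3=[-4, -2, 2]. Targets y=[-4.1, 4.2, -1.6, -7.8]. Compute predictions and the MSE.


ŷ0 = (0.8)·(-3) + (1.3)·(2) + (0.7)·(-4) - 1.9 = -4.5
ŷ1 = (0.8)·(-5) + (1.3)·(4) + (0.7)·(5) - 1.9 = 2.8
ŷ2 = (0.8)·(-2) + (1.3)·(0) + (0.7)·(3) - 1.9 = -1.4
ŷ3 = (0.8)·(-4) + (1.3)·(-2) + (0.7)·(2) - 1.9 = -6.3
errors² = [0.16, 1.96, 0.04, 2.25]
MSE = 4.4100/4 = 1.1025

1.1025


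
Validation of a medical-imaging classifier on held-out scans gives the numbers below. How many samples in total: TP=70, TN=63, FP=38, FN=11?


Total = TP + TN + FP + FN
= 70 + 63 + 38 + 11
= 182
(Predicted positive: 108, predicted negative: 74)

182


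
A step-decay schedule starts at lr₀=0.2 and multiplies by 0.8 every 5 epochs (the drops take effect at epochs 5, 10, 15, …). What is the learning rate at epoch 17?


n_drops = ⌊17/5⌋ = 3
lr = 0.2·0.8^3 = 0.2·0.512 = 0.1024

0.1024


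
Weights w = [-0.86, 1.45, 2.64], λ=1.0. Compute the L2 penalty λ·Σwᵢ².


‖w‖₂² = (-0.86)² + (1.45)² + (2.64)²
     = 0.7396 + 2.1025 + 6.9696
     = 9.8117
λ·‖w‖₂² = 1.0·9.8117 = 9.8117

9.8117


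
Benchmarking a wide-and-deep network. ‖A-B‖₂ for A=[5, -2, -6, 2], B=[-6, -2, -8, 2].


d = √((5+ 6)² + (-2+ 2)² + (-6+ 8)² + (2-2)²)
  = √(121 + 0 + 4 + 0)
  = √125 = 11.1803

11.1803


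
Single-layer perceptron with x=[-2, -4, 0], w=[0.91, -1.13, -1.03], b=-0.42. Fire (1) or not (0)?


z = (-2)·(0.91) + (-4)·(-1.13) + (0)·(-1.03) - 0.42
  = 2.28
step(z) = 1 (z≥0)

1


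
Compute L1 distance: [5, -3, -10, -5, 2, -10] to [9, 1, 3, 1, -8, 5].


d = |5-9| + |-3-1| + |-10-3| + |-5-1| + |2+ 8| + |-10-5|
  = 4 + 4 + 13 + 6 + 10 + 15
  = 52

52


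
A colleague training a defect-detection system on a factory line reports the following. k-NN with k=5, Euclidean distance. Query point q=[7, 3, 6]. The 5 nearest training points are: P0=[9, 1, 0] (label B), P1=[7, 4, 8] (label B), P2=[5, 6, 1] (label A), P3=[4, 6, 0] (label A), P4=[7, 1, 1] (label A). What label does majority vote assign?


d(q,P0) = 6.6332  (label B)
d(q,P1) = 2.2361  (label B)
d(q,P2) = 6.1644  (label A)
d(q,P3) = 7.3485  (label A)
d(q,P4) = 5.3852  (label A)
Votes: A=3, B=2
Majority → A

A


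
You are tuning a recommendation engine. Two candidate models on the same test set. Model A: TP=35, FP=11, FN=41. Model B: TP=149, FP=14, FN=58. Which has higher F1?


Model A: P=35/46=0.7609, R=35/76=0.4605, F1=2PR/(P+R)=2TP/(2TP+FP+FN)=70/122=0.5738
Model B: P=149/163=0.9141, R=149/207=0.7198, F1=2PR/(P+R)=2TP/(2TP+FP+FN)=298/370=0.8054
0.5738 < 0.8054 → Model B

Model B


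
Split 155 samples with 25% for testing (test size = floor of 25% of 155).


Test = ⌊155·25/100⌋ = 38
Train = 155 - 38 = 117

Train: 117, Test: 38


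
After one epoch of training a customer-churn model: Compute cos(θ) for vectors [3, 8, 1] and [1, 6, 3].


A·B = 3·1 + 8·6 + 1·3 = 54
‖A‖ = √74 = 8.6023, ‖B‖ = √46 = 6.7823
cos = 54/(√74·√46) = 54/√3404 = 0.9255

0.9255


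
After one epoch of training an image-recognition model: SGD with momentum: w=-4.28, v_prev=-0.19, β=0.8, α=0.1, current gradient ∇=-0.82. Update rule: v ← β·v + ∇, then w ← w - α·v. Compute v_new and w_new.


v_new = 0.8·-0.19 - 0.82 = -0.152 - 0.82 = -0.972
w_new = -4.28 - 0.1·-0.972 = -4.28 + 0.0972 = -4.1828

v_new=-0.972, w_new=-4.1828


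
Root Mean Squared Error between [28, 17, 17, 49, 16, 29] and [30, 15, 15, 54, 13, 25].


MSE = 62/6 = 10.3333
RMSE = √(62/6) = 3.2146

3.2146


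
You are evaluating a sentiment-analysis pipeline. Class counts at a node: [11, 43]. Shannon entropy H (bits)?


Probabilities: [11/54, 43/54] ≈ [0.2037, 0.7963]
H = -((11/54)·log₂(11/54) + (43/54)·log₂(43/54))
  = 0.7293 bits

0.7293 bits


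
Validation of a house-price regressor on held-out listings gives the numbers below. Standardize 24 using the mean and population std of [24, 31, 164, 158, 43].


μ = 84, σ = 63.1918
z = (24 - 84)/63.1918 = -0.9495

-0.9495


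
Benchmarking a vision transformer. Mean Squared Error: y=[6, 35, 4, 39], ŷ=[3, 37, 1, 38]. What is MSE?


Squared errors: (6-3)²=9, (35-37)²=4, (4-1)²=9, (39-38)²=1
Sum = 23
MSE = 23/4 = 23/4

23/4


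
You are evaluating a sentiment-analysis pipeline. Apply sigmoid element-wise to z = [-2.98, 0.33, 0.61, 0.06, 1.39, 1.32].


σ(-2.98) = 1/(1+e^2.98) = 0.0483
σ(0.33) = 1/(1+e^-0.33) = 0.5818
σ(0.61) = 1/(1+e^-0.61) = 0.6479
σ(0.06) = 1/(1+e^-0.06) = 0.515
σ(1.39) = 1/(1+e^-1.39) = 0.8006
σ(1.32) = 1/(1+e^-1.32) = 0.7892
result = [0.0483, 0.5818, 0.6479, 0.515, 0.8006, 0.7892]

[0.0483, 0.5818, 0.6479, 0.515, 0.8006, 0.7892]


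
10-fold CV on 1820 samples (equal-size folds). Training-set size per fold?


Fold size = 1820/10 = 182
Training per fold = 1820 - 182 = 1638

1638


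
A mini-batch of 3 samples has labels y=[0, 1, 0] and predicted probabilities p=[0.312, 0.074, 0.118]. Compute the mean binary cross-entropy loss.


L[0] = -ln(1-0.312) = -ln(0.688) = 0.374
L[1] = -ln(0.074) = 2.6037
L[2] = -ln(1-0.118) = -ln(0.882) = 0.1256
mean = (0.374 + 2.6037 + 0.1256)/3 = 1.0344

1.0344
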